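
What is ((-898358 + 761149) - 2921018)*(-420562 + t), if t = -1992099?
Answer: 7378465012047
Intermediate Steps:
((-898358 + 761149) - 2921018)*(-420562 + t) = ((-898358 + 761149) - 2921018)*(-420562 - 1992099) = (-137209 - 2921018)*(-2412661) = -3058227*(-2412661) = 7378465012047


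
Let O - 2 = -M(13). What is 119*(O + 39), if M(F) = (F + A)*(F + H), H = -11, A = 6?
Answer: 357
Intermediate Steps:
M(F) = (-11 + F)*(6 + F) (M(F) = (F + 6)*(F - 11) = (6 + F)*(-11 + F) = (-11 + F)*(6 + F))
O = -36 (O = 2 - (-66 + 13² - 5*13) = 2 - (-66 + 169 - 65) = 2 - 1*38 = 2 - 38 = -36)
119*(O + 39) = 119*(-36 + 39) = 119*3 = 357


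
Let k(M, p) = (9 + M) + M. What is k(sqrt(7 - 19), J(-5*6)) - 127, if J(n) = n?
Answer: -118 + 4*I*sqrt(3) ≈ -118.0 + 6.9282*I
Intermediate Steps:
k(M, p) = 9 + 2*M
k(sqrt(7 - 19), J(-5*6)) - 127 = (9 + 2*sqrt(7 - 19)) - 127 = (9 + 2*sqrt(-12)) - 127 = (9 + 2*(2*I*sqrt(3))) - 127 = (9 + 4*I*sqrt(3)) - 127 = -118 + 4*I*sqrt(3)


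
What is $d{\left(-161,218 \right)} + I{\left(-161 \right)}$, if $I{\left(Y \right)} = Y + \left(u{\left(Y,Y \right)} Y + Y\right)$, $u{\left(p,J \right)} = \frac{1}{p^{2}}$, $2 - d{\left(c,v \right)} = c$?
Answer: $- \frac{25600}{161} \approx -159.01$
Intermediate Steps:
$d{\left(c,v \right)} = 2 - c$
$u{\left(p,J \right)} = \frac{1}{p^{2}}$
$I{\left(Y \right)} = \frac{1}{Y} + 2 Y$ ($I{\left(Y \right)} = Y + \left(\frac{Y}{Y^{2}} + Y\right) = Y + \left(\frac{1}{Y} + Y\right) = Y + \left(Y + \frac{1}{Y}\right) = \frac{1}{Y} + 2 Y$)
$d{\left(-161,218 \right)} + I{\left(-161 \right)} = \left(2 - -161\right) + \left(\frac{1}{-161} + 2 \left(-161\right)\right) = \left(2 + 161\right) - \frac{51843}{161} = 163 - \frac{51843}{161} = - \frac{25600}{161}$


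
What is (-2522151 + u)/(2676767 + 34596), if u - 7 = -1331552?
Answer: -3853696/2711363 ≈ -1.4213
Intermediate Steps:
u = -1331545 (u = 7 - 1331552 = -1331545)
(-2522151 + u)/(2676767 + 34596) = (-2522151 - 1331545)/(2676767 + 34596) = -3853696/2711363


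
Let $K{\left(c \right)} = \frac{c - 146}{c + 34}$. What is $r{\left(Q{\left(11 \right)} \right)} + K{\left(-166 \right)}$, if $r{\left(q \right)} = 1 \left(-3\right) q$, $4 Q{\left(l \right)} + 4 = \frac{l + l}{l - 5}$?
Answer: $\frac{115}{44} \approx 2.6136$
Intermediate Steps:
$K{\left(c \right)} = \frac{-146 + c}{34 + c}$
$Q{\left(l \right)} = -1 + \frac{l}{2 \left(-5 + l\right)}$ ($Q{\left(l \right)} = -1 + \frac{\left(l + l\right) \frac{1}{l - 5}}{4} = -1 + \frac{2 l \frac{1}{-5 + l}}{4} = -1 + \frac{l}{2 \left(-5 + l\right)}$)
$r{\left(q \right)} = - 3 q$
$r{\left(Q{\left(11 \right)} \right)} + K{\left(-166 \right)} = - 3 \frac{10 - 11}{2 \left(-5 + 11\right)} + \frac{-146 - 166}{34 - 166} = - 3 \frac{10 - 11}{2 \cdot 6} + \frac{1}{-132} \left(-312\right) = - 3 \cdot \frac{1}{2} \cdot \frac{1}{6} \left(-1\right) - - \frac{26}{11} = \left(-3\right) \left(- \frac{1}{12}\right) + \frac{26}{11} = \frac{1}{4} + \frac{26}{11} = \frac{115}{44}$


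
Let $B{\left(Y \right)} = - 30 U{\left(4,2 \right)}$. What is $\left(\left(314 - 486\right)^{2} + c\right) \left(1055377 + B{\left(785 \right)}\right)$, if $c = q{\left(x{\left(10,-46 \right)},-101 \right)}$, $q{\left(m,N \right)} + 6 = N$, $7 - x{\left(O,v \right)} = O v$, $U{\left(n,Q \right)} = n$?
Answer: $31105810589$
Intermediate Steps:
$x{\left(O,v \right)} = 7 - O v$
$q{\left(m,N \right)} = -6 + N$
$B{\left(Y \right)} = -120$ ($B{\left(Y \right)} = \left(-30\right) 4 = -120$)
$c = -107$ ($c = -6 - 101 = -107$)
$\left(\left(314 - 486\right)^{2} + c\right) \left(1055377 + B{\left(785 \right)}\right) = \left(\left(314 - 486\right)^{2} - 107\right) \left(1055377 - 120\right) = \left(\left(-172\right)^{2} - 107\right) 1055257 = \left(29584 - 107\right) 1055257 = 29477 \cdot 1055257 = 31105810589$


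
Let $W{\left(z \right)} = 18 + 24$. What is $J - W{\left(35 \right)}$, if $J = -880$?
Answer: $-922$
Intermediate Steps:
$W{\left(z \right)} = 42$
$J - W{\left(35 \right)} = -880 - 42 = -922$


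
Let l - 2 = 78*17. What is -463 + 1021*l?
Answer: 1355425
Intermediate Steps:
l = 1328 (l = 2 + 78*17 = 2 + 1326 = 1328)
-463 + 1021*l = -463 + 1021*1328 = -463 + 1355888 = 1355425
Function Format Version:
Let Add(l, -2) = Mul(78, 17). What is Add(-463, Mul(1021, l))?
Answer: 1355425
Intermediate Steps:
l = 1328 (l = Add(2, Mul(78, 17)) = Add(2, 1326) = 1328)
Add(-463, Mul(1021, l)) = Add(-463, Mul(1021, 1328)) = Add(-463, 1355888) = 1355425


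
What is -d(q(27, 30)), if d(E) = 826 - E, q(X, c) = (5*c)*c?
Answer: 3674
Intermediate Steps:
q(X, c) = 5*c²
-d(q(27, 30)) = -(826 - 5*30²) = -(826 - 5*900) = -(826 - 1*4500) = -(826 - 4500) = -1*(-3674) = 3674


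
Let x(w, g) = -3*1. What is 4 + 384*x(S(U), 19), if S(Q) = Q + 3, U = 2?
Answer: -1148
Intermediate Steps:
S(Q) = 3 + Q
x(w, g) = -3
4 + 384*x(S(U), 19) = 4 + 384*(-3) = 4 - 1152 = -1148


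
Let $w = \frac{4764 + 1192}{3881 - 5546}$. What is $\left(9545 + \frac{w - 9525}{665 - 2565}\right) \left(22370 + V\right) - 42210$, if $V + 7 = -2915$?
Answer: $\frac{146854796855072}{790875} \approx 1.8569 \cdot 10^{8}$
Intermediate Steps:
$w = - \frac{5956}{1665}$ ($w = \frac{5956}{-1665} = 5956 \left(- \frac{1}{1665}\right) = - \frac{5956}{1665} \approx -3.5772$)
$V = -2922$ ($V = -7 - 2915 = -2922$)
$\left(9545 + \frac{w - 9525}{665 - 2565}\right) \left(22370 + V\right) - 42210 = \left(9545 + \frac{- \frac{5956}{1665} - 9525}{665 - 2565}\right) \left(22370 - 2922\right) - 42210 = \left(9545 - \frac{15865081}{1665 \left(-1900\right)}\right) 19448 - 42210 = \left(9545 - - \frac{15865081}{3163500}\right) 19448 - 42210 = \left(9545 + \frac{15865081}{3163500}\right) 19448 - 42210 = \frac{30211472581}{3163500} \cdot 19448 - 42210 = \frac{146888179688822}{790875} - 42210 = \frac{146854796855072}{790875}$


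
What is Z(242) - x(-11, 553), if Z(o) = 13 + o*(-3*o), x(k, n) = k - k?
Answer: -175679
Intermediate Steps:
x(k, n) = 0
Z(o) = 13 - 3*o²
Z(242) - x(-11, 553) = (13 - 3*242²) - 1*0 = (13 - 3*58564) + 0 = (13 - 175692) + 0 = -175679 + 0 = -175679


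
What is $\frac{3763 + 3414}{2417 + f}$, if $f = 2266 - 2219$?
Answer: $\frac{7177}{2464} \approx 2.9127$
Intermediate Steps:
$f = 47$
$\frac{3763 + 3414}{2417 + f} = \frac{3763 + 3414}{2417 + 47} = \frac{7177}{2464}$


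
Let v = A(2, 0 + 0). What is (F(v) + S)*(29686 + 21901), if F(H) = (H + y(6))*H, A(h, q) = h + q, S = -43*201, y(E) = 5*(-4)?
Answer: -447723573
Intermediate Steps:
y(E) = -20
S = -8643
v = 2 (v = 2 + (0 + 0) = 2 + 0 = 2)
F(H) = H*(-20 + H) (F(H) = (H - 20)*H = (-20 + H)*H = H*(-20 + H))
(F(v) + S)*(29686 + 21901) = (2*(-20 + 2) - 8643)*(29686 + 21901) = (2*(-18) - 8643)*51587 = (-36 - 8643)*51587 = -8679*51587 = -447723573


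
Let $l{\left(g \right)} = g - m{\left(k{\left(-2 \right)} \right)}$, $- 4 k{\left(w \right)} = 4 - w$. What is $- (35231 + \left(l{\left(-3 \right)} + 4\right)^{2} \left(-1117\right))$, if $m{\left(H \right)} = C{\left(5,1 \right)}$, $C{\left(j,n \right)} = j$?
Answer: $-17359$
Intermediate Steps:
$k{\left(w \right)} = -1 + \frac{w}{4}$ ($k{\left(w \right)} = - \frac{4 - w}{4} = -1 + \frac{w}{4}$)
$m{\left(H \right)} = 5$
$l{\left(g \right)} = -5 + g$ ($l{\left(g \right)} = g - 5 = -5 + g$)
$- (35231 + \left(l{\left(-3 \right)} + 4\right)^{2} \left(-1117\right)) = - (35231 + \left(\left(-5 - 3\right) + 4\right)^{2} \left(-1117\right)) = - (35231 + \left(-8 + 4\right)^{2} \left(-1117\right)) = - (35231 + \left(-4\right)^{2} \left(-1117\right)) = - (35231 + 16 \left(-1117\right)) = - (35231 - 17872) = \left(-1\right) 17359 = -17359$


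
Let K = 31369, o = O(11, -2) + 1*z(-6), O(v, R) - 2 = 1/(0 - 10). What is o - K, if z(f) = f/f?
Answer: -313661/10 ≈ -31366.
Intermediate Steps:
z(f) = 1
O(v, R) = 19/10 (O(v, R) = 2 + 1/(0 - 10) = 2 + 1/(-10) = 2 - 1/10 = 19/10)
o = 29/10 (o = 19/10 + 1*1 = 19/10 + 1 = 29/10 ≈ 2.9000)
o - K = 29/10 - 1*31369 = 29/10 - 31369 = -313661/10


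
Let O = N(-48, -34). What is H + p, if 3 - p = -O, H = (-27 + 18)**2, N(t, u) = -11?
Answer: 73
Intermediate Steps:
O = -11
H = 81 (H = (-9)**2 = 81)
p = -8 (p = 3 - (-1)*(-11) = 3 - 1*11 = 3 - 11 = -8)
H + p = 81 - 8 = 73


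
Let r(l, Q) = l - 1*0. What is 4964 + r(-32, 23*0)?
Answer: 4932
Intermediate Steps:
r(l, Q) = l (r(l, Q) = l + 0 = l)
4964 + r(-32, 23*0) = 4964 - 32 = 4932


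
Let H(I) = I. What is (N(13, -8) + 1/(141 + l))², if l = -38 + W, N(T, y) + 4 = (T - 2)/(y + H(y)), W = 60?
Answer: 149059681/6801664 ≈ 21.915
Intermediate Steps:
N(T, y) = -4 + (-2 + T)/(2*y) (N(T, y) = -4 + (T - 2)/(y + y) = -4 + (-2 + T)/((2*y)) = -4 + (-2 + T)*(1/(2*y)) = -4 + (-2 + T)/(2*y))
l = 22 (l = -38 + 60 = 22)
(N(13, -8) + 1/(141 + l))² = ((½)*(-2 + 13 - 8*(-8))/(-8) + 1/(141 + 22))² = ((½)*(-⅛)*(-2 + 13 + 64) + 1/163)² = ((½)*(-⅛)*75 + 1/163)² = (-75/16 + 1/163)² = (-12209/2608)² = 149059681/6801664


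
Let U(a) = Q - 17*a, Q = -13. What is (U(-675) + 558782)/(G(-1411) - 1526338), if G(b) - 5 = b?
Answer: -142561/381936 ≈ -0.37326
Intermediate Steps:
U(a) = -13 - 17*a
G(b) = 5 + b
(U(-675) + 558782)/(G(-1411) - 1526338) = ((-13 - 17*(-675)) + 558782)/((5 - 1411) - 1526338) = ((-13 + 11475) + 558782)/(-1406 - 1526338) = (11462 + 558782)/(-1527744) = 570244*(-1/1527744) = -142561/381936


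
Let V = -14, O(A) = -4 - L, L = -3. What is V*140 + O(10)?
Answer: -1961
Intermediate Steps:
O(A) = -1 (O(A) = -4 - 1*(-3) = -4 + 3 = -1)
V*140 + O(10) = -14*140 - 1 = -1960 - 1 = -1961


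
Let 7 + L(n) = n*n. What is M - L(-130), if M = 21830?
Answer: 4937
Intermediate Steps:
L(n) = -7 + n² (L(n) = -7 + n*n = -7 + n²)
M - L(-130) = 21830 - (-7 + (-130)²) = 21830 - (-7 + 16900) = 21830 - 1*16893 = 21830 - 16893 = 4937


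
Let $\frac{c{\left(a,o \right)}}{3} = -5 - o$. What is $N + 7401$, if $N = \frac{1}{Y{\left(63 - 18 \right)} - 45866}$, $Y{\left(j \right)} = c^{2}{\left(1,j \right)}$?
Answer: $\frac{172931765}{23366} \approx 7401.0$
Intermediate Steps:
$c{\left(a,o \right)} = -15 - 3 o$ ($c{\left(a,o \right)} = 3 \left(-5 - o\right) = -15 - 3 o$)
$Y{\left(j \right)} = \left(-15 - 3 j\right)^{2}$
$N = - \frac{1}{23366}$ ($N = \frac{1}{9 \left(5 + \left(63 - 18\right)\right)^{2} - 45866} = \frac{1}{9 \left(5 + 45\right)^{2} - 45866} = \frac{1}{9 \cdot 50^{2} - 45866} = \frac{1}{9 \cdot 2500 - 45866} = \frac{1}{22500 - 45866} = \frac{1}{-23366} = - \frac{1}{23366} \approx -4.2797 \cdot 10^{-5}$)
$N + 7401 = - \frac{1}{23366} + 7401 = \frac{172931765}{23366}$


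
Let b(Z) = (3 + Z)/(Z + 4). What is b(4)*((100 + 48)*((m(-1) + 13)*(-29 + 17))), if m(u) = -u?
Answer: -21756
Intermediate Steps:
b(Z) = (3 + Z)/(4 + Z)
b(4)*((100 + 48)*((m(-1) + 13)*(-29 + 17))) = ((3 + 4)/(4 + 4))*((100 + 48)*((-1*(-1) + 13)*(-29 + 17))) = (7/8)*(148*((1 + 13)*(-12))) = ((⅛)*7)*(148*(14*(-12))) = 7*(148*(-168))/8 = (7/8)*(-24864) = -21756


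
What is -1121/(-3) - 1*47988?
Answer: -142843/3 ≈ -47614.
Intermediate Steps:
-1121/(-3) - 1*47988 = -(-1)*1121/3 - 47988 = -1*(-1121/3) - 47988 = 1121/3 - 47988 = -142843/3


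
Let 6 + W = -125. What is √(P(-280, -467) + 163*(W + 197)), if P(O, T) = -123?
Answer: √10635 ≈ 103.13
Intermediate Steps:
W = -131 (W = -6 - 125 = -131)
√(P(-280, -467) + 163*(W + 197)) = √(-123 + 163*(-131 + 197)) = √(-123 + 163*66) = √(-123 + 10758) = √10635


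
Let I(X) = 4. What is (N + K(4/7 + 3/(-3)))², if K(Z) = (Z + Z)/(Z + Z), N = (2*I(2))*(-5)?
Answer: 1521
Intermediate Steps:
N = -40 (N = (2*4)*(-5) = 8*(-5) = -40)
K(Z) = 1 (K(Z) = (2*Z)/((2*Z)) = (2*Z)*(1/(2*Z)) = 1)
(N + K(4/7 + 3/(-3)))² = (-40 + 1)² = (-39)² = 1521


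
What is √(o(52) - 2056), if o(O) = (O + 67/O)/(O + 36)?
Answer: I*√2689968710/1144 ≈ 45.336*I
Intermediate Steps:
o(O) = (O + 67/O)/(36 + O)
√(o(52) - 2056) = √((67 + 52²)/(52*(36 + 52)) - 2056) = √((1/52)*(67 + 2704)/88 - 2056) = √((1/52)*(1/88)*2771 - 2056) = √(2771/4576 - 2056) = √(-9405485/4576) = I*√2689968710/1144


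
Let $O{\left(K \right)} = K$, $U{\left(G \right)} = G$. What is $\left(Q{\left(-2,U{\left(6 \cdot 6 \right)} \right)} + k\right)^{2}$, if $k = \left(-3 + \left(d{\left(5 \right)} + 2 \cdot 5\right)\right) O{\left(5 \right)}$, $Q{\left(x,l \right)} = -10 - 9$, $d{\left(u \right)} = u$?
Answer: $1681$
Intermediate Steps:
$Q{\left(x,l \right)} = -19$
$k = 60$ ($k = \left(-3 + \left(5 + 2 \cdot 5\right)\right) 5 = \left(-3 + \left(5 + 10\right)\right) 5 = \left(-3 + 15\right) 5 = 12 \cdot 5 = 60$)
$\left(Q{\left(-2,U{\left(6 \cdot 6 \right)} \right)} + k\right)^{2} = \left(-19 + 60\right)^{2} = 41^{2} = 1681$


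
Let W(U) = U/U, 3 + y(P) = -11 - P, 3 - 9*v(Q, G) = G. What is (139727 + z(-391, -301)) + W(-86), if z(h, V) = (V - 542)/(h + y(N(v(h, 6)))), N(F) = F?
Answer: 169632321/1214 ≈ 1.3973e+5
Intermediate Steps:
v(Q, G) = ⅓ - G/9
y(P) = -14 - P (y(P) = -3 + (-11 - P) = -14 - P)
W(U) = 1
z(h, V) = (-542 + V)/(-41/3 + h) (z(h, V) = (V - 542)/(h + (-14 - (⅓ - ⅑*6))) = (-542 + V)/(h + (-14 - (⅓ - ⅔))) = (-542 + V)/(h + (-14 - 1*(-⅓))) = (-542 + V)/(h + (-14 + ⅓)) = (-542 + V)/(h - 41/3) = (-542 + V)/(-41/3 + h))
(139727 + z(-391, -301)) + W(-86) = (139727 + 3*(-542 - 301)/(-41 + 3*(-391))) + 1 = (139727 + 3*(-843)/(-41 - 1173)) + 1 = (139727 + 3*(-843)/(-1214)) + 1 = (139727 + 3*(-1/1214)*(-843)) + 1 = (139727 + 2529/1214) + 1 = 169631107/1214 + 1 = 169632321/1214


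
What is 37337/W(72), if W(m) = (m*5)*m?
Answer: 37337/25920 ≈ 1.4405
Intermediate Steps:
W(m) = 5*m² (W(m) = (5*m)*m = 5*m²)
37337/W(72) = 37337/((5*72²)) = 37337/((5*5184)) = 37337/25920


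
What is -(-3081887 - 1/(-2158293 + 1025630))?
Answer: 3490739375080/1132663 ≈ 3.0819e+6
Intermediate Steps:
-(-3081887 - 1/(-2158293 + 1025630)) = -(-3081887 - 1/(-1132663)) = -(-3081887 - 1*(-1/1132663)) = -(-3081887 + 1/1132663) = -1*(-3490739375080/1132663) = 3490739375080/1132663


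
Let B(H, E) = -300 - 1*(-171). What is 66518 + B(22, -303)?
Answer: 66389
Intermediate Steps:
B(H, E) = -129 (B(H, E) = -300 + 171 = -129)
66518 + B(22, -303) = 66518 - 129 = 66389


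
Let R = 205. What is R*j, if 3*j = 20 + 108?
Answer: 26240/3 ≈ 8746.7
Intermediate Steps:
j = 128/3 (j = (20 + 108)/3 = (⅓)*128 = 128/3 ≈ 42.667)
R*j = 205*(128/3) = 26240/3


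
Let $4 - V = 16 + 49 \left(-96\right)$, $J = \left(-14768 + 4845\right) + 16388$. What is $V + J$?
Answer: $11157$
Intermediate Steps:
$J = 6465$ ($J = -9923 + 16388 = 6465$)
$V = 4692$ ($V = 4 - \left(16 + 49 \left(-96\right)\right) = 4 - \left(16 - 4704\right) = 4 - -4688 = 4 + 4688 = 4692$)
$V + J = 4692 + 6465 = 11157$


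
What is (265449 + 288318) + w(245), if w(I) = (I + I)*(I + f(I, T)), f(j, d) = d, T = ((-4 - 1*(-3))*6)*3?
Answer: 664997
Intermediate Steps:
T = -18 (T = ((-4 + 3)*6)*3 = -1*6*3 = -6*3 = -18)
w(I) = 2*I*(-18 + I) (w(I) = (I + I)*(I - 18) = (2*I)*(-18 + I) = 2*I*(-18 + I))
(265449 + 288318) + w(245) = (265449 + 288318) + 2*245*(-18 + 245) = 553767 + 2*245*227 = 553767 + 111230 = 664997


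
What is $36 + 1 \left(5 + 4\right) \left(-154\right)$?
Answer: $-1350$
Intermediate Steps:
$36 + 1 \left(5 + 4\right) \left(-154\right) = 36 + 1 \cdot 9 \left(-154\right) = 36 + 9 \left(-154\right) = 36 - 1386 = -1350$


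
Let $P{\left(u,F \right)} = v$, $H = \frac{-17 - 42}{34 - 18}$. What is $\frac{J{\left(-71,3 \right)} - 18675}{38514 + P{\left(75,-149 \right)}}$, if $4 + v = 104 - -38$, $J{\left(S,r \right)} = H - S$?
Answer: $- \frac{99241}{206144} \approx -0.48142$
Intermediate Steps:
$H = - \frac{59}{16} \approx -3.6875$
$J{\left(S,r \right)} = - \frac{59}{16} - S$
$v = 138$ ($v = -4 + \left(104 - -38\right) = -4 + \left(104 + 38\right) = -4 + 142 = 138$)
$P{\left(u,F \right)} = 138$
$\frac{J{\left(-71,3 \right)} - 18675}{38514 + P{\left(75,-149 \right)}} = \frac{\left(- \frac{59}{16} - -71\right) - 18675}{38514 + 138} = \frac{\left(- \frac{59}{16} + 71\right) - 18675}{38652} = \left(\frac{1077}{16} - 18675\right) \frac{1}{38652} = \left(- \frac{297723}{16}\right) \frac{1}{38652} = - \frac{99241}{206144}$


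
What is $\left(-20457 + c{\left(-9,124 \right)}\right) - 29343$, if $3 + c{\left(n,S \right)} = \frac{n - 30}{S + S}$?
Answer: $- \frac{12351183}{248} \approx -49803.0$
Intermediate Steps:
$c{\left(n,S \right)} = -3 + \frac{-30 + n}{2 S}$ ($c{\left(n,S \right)} = -3 + \frac{n - 30}{S + S} = -3 + \frac{-30 + n}{2 S}$)
$\left(-20457 + c{\left(-9,124 \right)}\right) - 29343 = \left(-20457 + \frac{-30 - 9 - 744}{2 \cdot 124}\right) - 29343 = \left(-20457 + \frac{1}{2} \cdot \frac{1}{124} \left(-30 - 9 - 744\right)\right) - 29343 = \left(-20457 + \frac{1}{2} \cdot \frac{1}{124} \left(-783\right)\right) - 29343 = \left(-20457 - \frac{783}{248}\right) - 29343 = - \frac{5074119}{248} - 29343 = - \frac{12351183}{248}$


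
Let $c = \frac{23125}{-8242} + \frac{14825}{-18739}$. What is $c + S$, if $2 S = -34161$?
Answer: $- \frac{1319292371742}{77223419} \approx -17084.0$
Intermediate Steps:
$S = - \frac{34161}{2}$ ($S = \frac{1}{2} \left(-34161\right) = - \frac{34161}{2} \approx -17081.0$)
$c = - \frac{555527025}{154446838}$ ($c = 23125 \left(- \frac{1}{8242}\right) + 14825 \left(- \frac{1}{18739}\right) = - \frac{23125}{8242} - \frac{14825}{18739} = - \frac{555527025}{154446838} \approx -3.5969$)
$c + S = - \frac{555527025}{154446838} - \frac{34161}{2} = - \frac{1319292371742}{77223419}$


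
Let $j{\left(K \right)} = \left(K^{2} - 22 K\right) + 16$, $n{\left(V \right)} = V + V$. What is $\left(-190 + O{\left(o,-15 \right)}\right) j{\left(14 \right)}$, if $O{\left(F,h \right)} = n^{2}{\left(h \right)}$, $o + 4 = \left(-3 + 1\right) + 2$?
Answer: $-68160$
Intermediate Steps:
$n{\left(V \right)} = 2 V$
$o = -4$ ($o = -4 + \left(\left(-3 + 1\right) + 2\right) = -4 + \left(-2 + 2\right) = -4 + 0 = -4$)
$j{\left(K \right)} = 16 + K^{2} - 22 K$
$O{\left(F,h \right)} = 4 h^{2}$ ($O{\left(F,h \right)} = \left(2 h\right)^{2} = 4 h^{2}$)
$\left(-190 + O{\left(o,-15 \right)}\right) j{\left(14 \right)} = \left(-190 + 4 \left(-15\right)^{2}\right) \left(16 + 14^{2} - 308\right) = \left(-190 + 4 \cdot 225\right) \left(16 + 196 - 308\right) = \left(-190 + 900\right) \left(-96\right) = 710 \left(-96\right) = -68160$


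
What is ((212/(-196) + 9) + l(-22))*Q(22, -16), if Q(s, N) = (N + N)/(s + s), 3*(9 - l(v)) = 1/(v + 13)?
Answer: -179456/14553 ≈ -12.331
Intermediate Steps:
l(v) = 9 - 1/(3*(13 + v)) (l(v) = 9 - 1/(3*(v + 13)) = 9 - 1/(3*(13 + v)))
Q(s, N) = N/s (Q(s, N) = (2*N)/((2*s)) = (2*N)*(1/(2*s)) = N/s)
((212/(-196) + 9) + l(-22))*Q(22, -16) = ((212/(-196) + 9) + (350 + 27*(-22))/(3*(13 - 22)))*(-16/22) = ((212*(-1/196) + 9) + (⅓)*(350 - 594)/(-9))*(-16*1/22) = ((-53/49 + 9) + (⅓)*(-⅑)*(-244))*(-8/11) = (388/49 + 244/27)*(-8/11) = (22432/1323)*(-8/11) = -179456/14553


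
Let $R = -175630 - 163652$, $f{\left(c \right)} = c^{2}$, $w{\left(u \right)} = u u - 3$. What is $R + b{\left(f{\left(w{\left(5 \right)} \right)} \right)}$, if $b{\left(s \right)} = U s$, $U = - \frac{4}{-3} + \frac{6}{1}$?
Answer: $- \frac{1007198}{3} \approx -3.3573 \cdot 10^{5}$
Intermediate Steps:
$U = \frac{22}{3}$ ($U = \left(-4\right) \left(- \frac{1}{3}\right) + 6 \cdot 1 = \frac{4}{3} + 6 = \frac{22}{3} \approx 7.3333$)
$w{\left(u \right)} = -3 + u^{2}$ ($w{\left(u \right)} = u^{2} - 3 = -3 + u^{2}$)
$R = -339282$
$b{\left(s \right)} = \frac{22 s}{3}$
$R + b{\left(f{\left(w{\left(5 \right)} \right)} \right)} = -339282 + \frac{22 \left(-3 + 5^{2}\right)^{2}}{3} = -339282 + \frac{22 \left(-3 + 25\right)^{2}}{3} = -339282 + \frac{22 \cdot 22^{2}}{3} = -339282 + \frac{22}{3} \cdot 484 = -339282 + \frac{10648}{3} = - \frac{1007198}{3}$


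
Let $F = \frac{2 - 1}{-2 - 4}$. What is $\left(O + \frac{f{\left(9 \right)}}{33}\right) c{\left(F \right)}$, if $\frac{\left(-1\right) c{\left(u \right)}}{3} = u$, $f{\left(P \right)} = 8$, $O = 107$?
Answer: $\frac{3539}{66} \approx 53.621$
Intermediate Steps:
$F = - \frac{1}{6}$ ($F = 1 \frac{1}{-6} = 1 \left(- \frac{1}{6}\right) = - \frac{1}{6} \approx -0.16667$)
$c{\left(u \right)} = - 3 u$
$\left(O + \frac{f{\left(9 \right)}}{33}\right) c{\left(F \right)} = \left(107 + \frac{8}{33}\right) \left(\left(-3\right) \left(- \frac{1}{6}\right)\right) = \left(107 + 8 \cdot \frac{1}{33}\right) \frac{1}{2} = \left(107 + \frac{8}{33}\right) \frac{1}{2} = \frac{3539}{33} \cdot \frac{1}{2} = \frac{3539}{66}$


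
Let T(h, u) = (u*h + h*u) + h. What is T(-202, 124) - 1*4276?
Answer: -54574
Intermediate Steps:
T(h, u) = h + 2*h*u (T(h, u) = (h*u + h*u) + h = 2*h*u + h = h + 2*h*u)
T(-202, 124) - 1*4276 = -202*(1 + 2*124) - 1*4276 = -202*(1 + 248) - 4276 = -202*249 - 4276 = -50298 - 4276 = -54574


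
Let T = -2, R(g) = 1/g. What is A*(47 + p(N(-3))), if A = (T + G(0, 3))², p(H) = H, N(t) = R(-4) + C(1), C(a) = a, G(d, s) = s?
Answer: 191/4 ≈ 47.750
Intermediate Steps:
N(t) = ¾ (N(t) = 1/(-4) + 1 = -¼ + 1 = ¾)
A = 1 (A = (-2 + 3)² = 1² = 1)
A*(47 + p(N(-3))) = 1*(47 + ¾) = 1*(191/4) = 191/4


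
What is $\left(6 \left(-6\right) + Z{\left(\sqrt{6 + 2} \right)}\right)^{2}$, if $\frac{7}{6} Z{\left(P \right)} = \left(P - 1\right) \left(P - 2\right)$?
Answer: $\frac{39456}{49} + \frac{13824 \sqrt{2}}{49} \approx 1204.2$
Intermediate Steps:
$Z{\left(P \right)} = \frac{6 \left(-1 + P\right) \left(-2 + P\right)}{7}$ ($Z{\left(P \right)} = \frac{6 \left(P - 1\right) \left(P - 2\right)}{7} = \frac{6 \left(-1 + P\right) \left(-2 + P\right)}{7}$)
$\left(6 \left(-6\right) + Z{\left(\sqrt{6 + 2} \right)}\right)^{2} = \left(6 \left(-6\right) + \left(\frac{12}{7} - \frac{18 \sqrt{6 + 2}}{7} + \frac{6 \left(\sqrt{6 + 2}\right)^{2}}{7}\right)\right)^{2} = \left(-36 + \left(\frac{12}{7} - \frac{18 \sqrt{8}}{7} + \frac{6 \left(\sqrt{8}\right)^{2}}{7}\right)\right)^{2} = \left(-36 + \left(\frac{12}{7} - \frac{18 \cdot 2 \sqrt{2}}{7} + \frac{6 \left(2 \sqrt{2}\right)^{2}}{7}\right)\right)^{2} = \left(-36 + \left(\frac{12}{7} - \frac{36 \sqrt{2}}{7} + \frac{6}{7} \cdot 8\right)\right)^{2} = \left(-36 + \left(\frac{12}{7} - \frac{36 \sqrt{2}}{7} + \frac{48}{7}\right)\right)^{2} = \left(-36 + \left(\frac{60}{7} - \frac{36 \sqrt{2}}{7}\right)\right)^{2} = \left(- \frac{192}{7} - \frac{36 \sqrt{2}}{7}\right)^{2}$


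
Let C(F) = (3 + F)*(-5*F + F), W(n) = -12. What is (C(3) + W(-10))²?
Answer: 7056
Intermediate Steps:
C(F) = -4*F*(3 + F) (C(F) = (3 + F)*(-4*F) = -4*F*(3 + F))
(C(3) + W(-10))² = (-4*3*(3 + 3) - 12)² = (-4*3*6 - 12)² = (-72 - 12)² = (-84)² = 7056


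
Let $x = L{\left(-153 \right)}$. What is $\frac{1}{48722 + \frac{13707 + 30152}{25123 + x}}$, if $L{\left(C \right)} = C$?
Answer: $\frac{24970}{1216632199} \approx 2.0524 \cdot 10^{-5}$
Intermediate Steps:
$x = -153$
$\frac{1}{48722 + \frac{13707 + 30152}{25123 + x}} = \frac{1}{48722 + \frac{13707 + 30152}{25123 - 153}} = \frac{1}{48722 + \frac{43859}{24970}} = \frac{1}{\frac{1216632199}{24970}} = \frac{24970}{1216632199}$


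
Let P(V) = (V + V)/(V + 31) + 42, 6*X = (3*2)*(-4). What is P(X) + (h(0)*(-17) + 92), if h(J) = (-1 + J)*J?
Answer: 3610/27 ≈ 133.70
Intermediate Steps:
X = -4 (X = ((3*2)*(-4))/6 = (6*(-4))/6 = (⅙)*(-24) = -4)
h(J) = J*(-1 + J)
P(V) = 42 + 2*V/(31 + V) (P(V) = (2*V)/(31 + V) + 42 = 2*V/(31 + V) + 42 = 42 + 2*V/(31 + V))
P(X) + (h(0)*(-17) + 92) = 2*(651 + 22*(-4))/(31 - 4) + ((0*(-1 + 0))*(-17) + 92) = 2*(651 - 88)/27 + ((0*(-1))*(-17) + 92) = 2*(1/27)*563 + (0*(-17) + 92) = 1126/27 + (0 + 92) = 1126/27 + 92 = 3610/27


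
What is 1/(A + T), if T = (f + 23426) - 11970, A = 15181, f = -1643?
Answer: 1/24994 ≈ 4.0010e-5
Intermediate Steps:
T = 9813 (T = (-1643 + 23426) - 11970 = 21783 - 11970 = 9813)
1/(A + T) = 1/(15181 + 9813) = 1/24994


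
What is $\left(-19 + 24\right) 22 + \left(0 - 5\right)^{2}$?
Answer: $135$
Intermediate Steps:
$\left(-19 + 24\right) 22 + \left(0 - 5\right)^{2} = 5 \cdot 22 + \left(-5\right)^{2} = 110 + 25 = 135$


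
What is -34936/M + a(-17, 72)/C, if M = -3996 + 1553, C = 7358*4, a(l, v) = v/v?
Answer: 1028238795/71902376 ≈ 14.300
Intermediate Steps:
a(l, v) = 1
C = 29432
M = -2443
-34936/M + a(-17, 72)/C = -34936/(-2443) + 1/29432 = -34936*(-1/2443) + 1*(1/29432) = 34936/2443 + 1/29432 = 1028238795/71902376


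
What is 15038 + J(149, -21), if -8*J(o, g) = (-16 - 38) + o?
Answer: 120209/8 ≈ 15026.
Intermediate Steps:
J(o, g) = 27/4 - o/8 (J(o, g) = -((-16 - 38) + o)/8 = -(-54 + o)/8 = 27/4 - o/8)
15038 + J(149, -21) = 15038 + (27/4 - 1/8*149) = 15038 + (27/4 - 149/8) = 15038 - 95/8 = 120209/8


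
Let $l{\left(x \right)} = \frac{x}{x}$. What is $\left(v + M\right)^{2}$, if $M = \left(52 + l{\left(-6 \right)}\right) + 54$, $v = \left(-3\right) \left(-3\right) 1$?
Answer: $13456$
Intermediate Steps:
$l{\left(x \right)} = 1$
$v = 9$ ($v = 9 \cdot 1 = 9$)
$M = 107$ ($M = \left(52 + 1\right) + 54 = 53 + 54 = 107$)
$\left(v + M\right)^{2} = \left(9 + 107\right)^{2} = 116^{2} = 13456$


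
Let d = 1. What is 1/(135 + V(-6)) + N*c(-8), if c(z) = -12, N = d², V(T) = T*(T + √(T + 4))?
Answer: -39065/3257 + 2*I*√2/9771 ≈ -11.994 + 0.00028947*I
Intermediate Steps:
V(T) = T*(T + √(4 + T))
N = 1 (N = 1² = 1)
1/(135 + V(-6)) + N*c(-8) = 1/(135 - 6*(-6 + √(4 - 6))) + 1*(-12) = 1/(135 - 6*(-6 + √(-2))) - 12 = 1/(135 - 6*(-6 + I*√2)) - 12 = 1/(135 + (36 - 6*I*√2)) - 12 = 1/(171 - 6*I*√2) - 12 = -12 + 1/(171 - 6*I*√2)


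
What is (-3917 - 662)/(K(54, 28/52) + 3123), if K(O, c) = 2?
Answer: -4579/3125 ≈ -1.4653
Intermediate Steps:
(-3917 - 662)/(K(54, 28/52) + 3123) = (-3917 - 662)/(2 + 3123) = -4579/3125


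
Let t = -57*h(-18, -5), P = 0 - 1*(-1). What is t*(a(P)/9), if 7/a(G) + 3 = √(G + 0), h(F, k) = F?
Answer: -399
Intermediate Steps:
P = 1 (P = 0 + 1 = 1)
a(G) = 7/(-3 + √G) (a(G) = 7/(-3 + √(G + 0)) = 7/(-3 + √G))
t = 1026 (t = -57*(-18) = 1026)
t*(a(P)/9) = 1026*((7/(-3 + √1))/9) = 1026*((7/(-3 + 1))*(⅑)) = 1026*((7/(-2))*(⅑)) = 1026*((7*(-½))*(⅑)) = 1026*(-7/2*⅑) = 1026*(-7/18) = -399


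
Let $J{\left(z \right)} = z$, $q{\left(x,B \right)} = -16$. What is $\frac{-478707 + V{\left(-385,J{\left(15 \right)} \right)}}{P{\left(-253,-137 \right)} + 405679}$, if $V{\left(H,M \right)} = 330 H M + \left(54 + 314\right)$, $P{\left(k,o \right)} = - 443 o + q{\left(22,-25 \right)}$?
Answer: $- \frac{2384089}{466354} \approx -5.1122$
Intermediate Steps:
$P{\left(k,o \right)} = -16 - 443 o$ ($P{\left(k,o \right)} = - 443 o - 16 = -16 - 443 o$)
$V{\left(H,M \right)} = 368 + 330 H M$ ($V{\left(H,M \right)} = 330 H M + 368 = 368 + 330 H M$)
$\frac{-478707 + V{\left(-385,J{\left(15 \right)} \right)}}{P{\left(-253,-137 \right)} + 405679} = \frac{-478707 + \left(368 + 330 \left(-385\right) 15\right)}{\left(-16 - -60691\right) + 405679} = \frac{-478707 + \left(368 - 1905750\right)}{\left(-16 + 60691\right) + 405679} = \frac{-478707 - 1905382}{60675 + 405679} = - \frac{2384089}{466354}$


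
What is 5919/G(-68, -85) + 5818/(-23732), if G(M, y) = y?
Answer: -4146007/59330 ≈ -69.880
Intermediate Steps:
5919/G(-68, -85) + 5818/(-23732) = 5919/(-85) + 5818/(-23732) = 5919*(-1/85) + 5818*(-1/23732) = -5919/85 - 2909/11866 = -4146007/59330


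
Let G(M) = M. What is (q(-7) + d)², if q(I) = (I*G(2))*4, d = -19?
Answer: 5625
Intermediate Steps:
q(I) = 8*I (q(I) = (I*2)*4 = (2*I)*4 = 8*I)
(q(-7) + d)² = (8*(-7) - 19)² = (-56 - 19)² = (-75)² = 5625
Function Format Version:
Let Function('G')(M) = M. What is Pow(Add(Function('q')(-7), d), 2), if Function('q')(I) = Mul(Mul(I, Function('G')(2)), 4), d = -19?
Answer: 5625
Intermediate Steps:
Function('q')(I) = Mul(8, I) (Function('q')(I) = Mul(Mul(I, 2), 4) = Mul(Mul(2, I), 4) = Mul(8, I))
Pow(Add(Function('q')(-7), d), 2) = Pow(Add(Mul(8, -7), -19), 2) = Pow(Add(-56, -19), 2) = Pow(-75, 2) = 5625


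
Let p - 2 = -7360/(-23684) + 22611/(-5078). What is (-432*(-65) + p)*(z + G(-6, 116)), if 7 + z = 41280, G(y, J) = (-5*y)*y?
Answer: 34691220502695965/30066838 ≈ 1.1538e+9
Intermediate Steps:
G(y, J) = -5*y²
p = -64402535/30066838 (p = 2 + (-7360/(-23684) + 22611/(-5078)) = 2 + (-7360*(-1/23684) + 22611*(-1/5078)) = 2 + (1840/5921 - 22611/5078) = 2 - 124536211/30066838 = -64402535/30066838 ≈ -2.1420)
z = 41273 (z = -7 + 41280 = 41273)
(-432*(-65) + p)*(z + G(-6, 116)) = (-432*(-65) - 64402535/30066838)*(41273 - 5*(-6)²) = (28080 - 64402535/30066838)*(41273 - 5*36) = 844212408505*(41273 - 180)/30066838 = (844212408505/30066838)*41093 = 34691220502695965/30066838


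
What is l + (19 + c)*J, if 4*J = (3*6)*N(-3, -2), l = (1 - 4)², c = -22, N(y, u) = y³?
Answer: 747/2 ≈ 373.50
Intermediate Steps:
l = 9 (l = (-3)² = 9)
J = -243/2 (J = ((3*6)*(-3)³)/4 = (18*(-27))/4 = (¼)*(-486) = -243/2 ≈ -121.50)
l + (19 + c)*J = 9 + (19 - 22)*(-243/2) = 9 - 3*(-243/2) = 9 + 729/2 = 747/2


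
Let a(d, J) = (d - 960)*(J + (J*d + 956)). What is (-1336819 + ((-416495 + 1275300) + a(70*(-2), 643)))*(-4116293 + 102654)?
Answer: -388460395787954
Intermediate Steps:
a(d, J) = (-960 + d)*(956 + J + J*d) (a(d, J) = (-960 + d)*(J + (956 + J*d)) = (-960 + d)*(956 + J + J*d))
(-1336819 + ((-416495 + 1275300) + a(70*(-2), 643)))*(-4116293 + 102654) = (-1336819 + ((-416495 + 1275300) + (-917760 - 960*643 + 956*(70*(-2)) + 643*(70*(-2))² - 959*643*70*(-2))))*(-4116293 + 102654) = (-1336819 + (858805 + (-917760 - 617280 + 956*(-140) + 643*(-140)² - 959*643*(-140))))*(-4013639) = (-1336819 + (858805 + (-917760 - 617280 - 133840 + 643*19600 + 86329180)))*(-4013639) = (-1336819 + (858805 + (-917760 - 617280 - 133840 + 12602800 + 86329180)))*(-4013639) = (-1336819 + (858805 + 97263100))*(-4013639) = (-1336819 + 98121905)*(-4013639) = 96785086*(-4013639) = -388460395787954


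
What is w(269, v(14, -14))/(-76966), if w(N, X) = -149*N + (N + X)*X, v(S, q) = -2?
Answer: 40615/76966 ≈ 0.52770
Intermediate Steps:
w(N, X) = -149*N + X*(N + X)
w(269, v(14, -14))/(-76966) = ((-2)² - 149*269 + 269*(-2))/(-76966) = (4 - 40081 - 538)*(-1/76966) = -40615*(-1/76966) = 40615/76966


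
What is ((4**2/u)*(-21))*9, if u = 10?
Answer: -1512/5 ≈ -302.40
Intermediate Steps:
((4**2/u)*(-21))*9 = ((4**2/10)*(-21))*9 = ((16*(1/10))*(-21))*9 = ((8/5)*(-21))*9 = -168/5*9 = -1512/5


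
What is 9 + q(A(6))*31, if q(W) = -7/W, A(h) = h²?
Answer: 107/36 ≈ 2.9722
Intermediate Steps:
9 + q(A(6))*31 = 9 - 7/(6²)*31 = 9 - 7/36*31 = 9 - 217/36 = 107/36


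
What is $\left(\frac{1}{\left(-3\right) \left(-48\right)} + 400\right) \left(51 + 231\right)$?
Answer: $\frac{2707247}{24} \approx 1.128 \cdot 10^{5}$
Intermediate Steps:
$\left(\frac{1}{\left(-3\right) \left(-48\right)} + 400\right) \left(51 + 231\right) = \left(\frac{1}{144} + 400\right) 282 = \frac{57601}{144} \cdot 282 = \frac{2707247}{24}$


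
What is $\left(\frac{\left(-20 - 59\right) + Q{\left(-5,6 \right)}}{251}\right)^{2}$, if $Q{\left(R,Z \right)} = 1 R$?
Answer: $\frac{7056}{63001} \approx 0.112$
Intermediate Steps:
$Q{\left(R,Z \right)} = R$
$\left(\frac{\left(-20 - 59\right) + Q{\left(-5,6 \right)}}{251}\right)^{2} = \left(\frac{\left(-20 - 59\right) - 5}{251}\right)^{2} = \left(\left(-79 - 5\right) \frac{1}{251}\right)^{2} = \left(\left(-84\right) \frac{1}{251}\right)^{2} = \left(- \frac{84}{251}\right)^{2} = \frac{7056}{63001}$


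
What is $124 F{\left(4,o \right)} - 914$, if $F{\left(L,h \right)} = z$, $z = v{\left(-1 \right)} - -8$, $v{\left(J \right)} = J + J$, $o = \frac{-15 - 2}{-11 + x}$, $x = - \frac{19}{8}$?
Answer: $-170$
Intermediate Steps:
$x = - \frac{19}{8}$ ($x = \left(-19\right) \frac{1}{8} = - \frac{19}{8} \approx -2.375$)
$o = \frac{136}{107}$ ($o = \frac{-15 - 2}{-11 - \frac{19}{8}} = - \frac{17}{- \frac{107}{8}} = \left(-17\right) \left(- \frac{8}{107}\right) = \frac{136}{107} \approx 1.271$)
$v{\left(J \right)} = 2 J$
$z = 6$ ($z = 2 \left(-1\right) - -8 = -2 + 8 = 6$)
$F{\left(L,h \right)} = 6$
$124 F{\left(4,o \right)} - 914 = 124 \cdot 6 - 914 = 744 - 914 = -170$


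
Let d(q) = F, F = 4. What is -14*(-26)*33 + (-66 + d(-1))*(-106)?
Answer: 18584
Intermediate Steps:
d(q) = 4
-14*(-26)*33 + (-66 + d(-1))*(-106) = -14*(-26)*33 + (-66 + 4)*(-106) = 364*33 - 62*(-106) = 12012 + 6572 = 18584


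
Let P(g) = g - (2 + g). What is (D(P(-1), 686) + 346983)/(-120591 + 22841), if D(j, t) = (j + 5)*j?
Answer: -346977/97750 ≈ -3.5496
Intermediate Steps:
P(g) = -2 (P(g) = g + (-2 - g) = -2)
D(j, t) = j*(5 + j) (D(j, t) = (5 + j)*j = j*(5 + j))
(D(P(-1), 686) + 346983)/(-120591 + 22841) = (-2*(5 - 2) + 346983)/(-120591 + 22841) = (-2*3 + 346983)/(-97750) = (-6 + 346983)*(-1/97750) = 346977*(-1/97750) = -346977/97750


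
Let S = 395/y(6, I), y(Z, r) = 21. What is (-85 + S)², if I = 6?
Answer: 1932100/441 ≈ 4381.2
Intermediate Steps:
S = 395/21 ≈ 18.810
(-85 + S)² = (-85 + 395/21)² = (-1390/21)² = 1932100/441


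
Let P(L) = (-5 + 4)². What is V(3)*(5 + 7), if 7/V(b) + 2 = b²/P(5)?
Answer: 12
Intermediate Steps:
P(L) = 1 (P(L) = (-1)² = 1)
V(b) = 7/(-2 + b²) (V(b) = 7/(-2 + b²/1) = 7/(-2 + 1*b²) = 7/(-2 + b²))
V(3)*(5 + 7) = (7/(-2 + 3²))*(5 + 7) = (7/(-2 + 9))*12 = (7/7)*12 = (7*(⅐))*12 = 1*12 = 12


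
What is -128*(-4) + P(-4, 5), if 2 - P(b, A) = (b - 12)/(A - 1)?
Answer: 518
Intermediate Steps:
P(b, A) = 2 - (-12 + b)/(-1 + A) (P(b, A) = 2 - (b - 12)/(A - 1) = 2 - (-12 + b)/(-1 + A))
-128*(-4) + P(-4, 5) = -128*(-4) + (10 - 1*(-4) + 2*5)/(-1 + 5) = 512 + (10 + 4 + 10)/4 = 512 + (1/4)*24 = 512 + 6 = 518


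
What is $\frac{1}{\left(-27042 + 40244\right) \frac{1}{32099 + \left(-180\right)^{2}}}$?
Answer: $\frac{64499}{13202} \approx 4.8855$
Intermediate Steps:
$\frac{1}{\left(-27042 + 40244\right) \frac{1}{32099 + \left(-180\right)^{2}}} = \frac{1}{13202 \frac{1}{32099 + 32400}} = \frac{1}{13202 \cdot \frac{1}{64499}} = \frac{1}{\frac{13202}{64499}} = \frac{64499}{13202}$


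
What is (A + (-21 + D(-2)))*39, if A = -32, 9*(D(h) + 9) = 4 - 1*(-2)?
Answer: -2392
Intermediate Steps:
D(h) = -25/3 (D(h) = -9 + (4 - 1*(-2))/9 = -9 + (4 + 2)/9 = -9 + (1/9)*6 = -9 + 2/3 = -25/3)
(A + (-21 + D(-2)))*39 = (-32 + (-21 - 25/3))*39 = (-32 - 88/3)*39 = -184/3*39 = -2392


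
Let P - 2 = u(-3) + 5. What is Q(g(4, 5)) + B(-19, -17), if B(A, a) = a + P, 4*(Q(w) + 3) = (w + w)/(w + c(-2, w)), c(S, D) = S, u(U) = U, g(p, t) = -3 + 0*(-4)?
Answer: -157/10 ≈ -15.700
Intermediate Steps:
g(p, t) = -3 (g(p, t) = -3 + 0 = -3)
Q(w) = -3 + w/(2*(-2 + w)) (Q(w) = -3 + ((w + w)/(w - 2))/4 = -3 + ((2*w)/(-2 + w))/4 = -3 + (2*w/(-2 + w))/4 = -3 + w/(2*(-2 + w)))
P = 4 (P = 2 + (-3 + 5) = 2 + 2 = 4)
B(A, a) = 4 + a (B(A, a) = a + 4 = 4 + a)
Q(g(4, 5)) + B(-19, -17) = (12 - 5*(-3))/(2*(-2 - 3)) + (4 - 17) = (½)*(12 + 15)/(-5) - 13 = (½)*(-⅕)*27 - 13 = -27/10 - 13 = -157/10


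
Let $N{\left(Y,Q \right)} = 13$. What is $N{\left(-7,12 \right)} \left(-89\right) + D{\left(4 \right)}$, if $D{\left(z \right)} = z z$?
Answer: $-1141$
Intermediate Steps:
$D{\left(z \right)} = z^{2}$
$N{\left(-7,12 \right)} \left(-89\right) + D{\left(4 \right)} = 13 \left(-89\right) + 4^{2} = -1157 + 16 = -1141$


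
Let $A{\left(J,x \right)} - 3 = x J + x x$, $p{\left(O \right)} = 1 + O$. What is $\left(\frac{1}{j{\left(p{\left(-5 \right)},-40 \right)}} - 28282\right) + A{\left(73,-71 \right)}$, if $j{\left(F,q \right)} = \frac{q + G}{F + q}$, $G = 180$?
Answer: $- \frac{994746}{35} \approx -28421.0$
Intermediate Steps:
$A{\left(J,x \right)} = 3 + x^{2} + J x$ ($A{\left(J,x \right)} = 3 + \left(x J + x x\right) = 3 + \left(J x + x^{2}\right) = 3 + \left(x^{2} + J x\right) = 3 + x^{2} + J x$)
$j{\left(F,q \right)} = \frac{180 + q}{F + q}$ ($j{\left(F,q \right)} = \frac{q + 180}{F + q} = \frac{180 + q}{F + q}$)
$\left(\frac{1}{j{\left(p{\left(-5 \right)},-40 \right)}} - 28282\right) + A{\left(73,-71 \right)} = \left(\frac{1}{\frac{1}{\left(1 - 5\right) - 40} \left(180 - 40\right)} - 28282\right) + \left(3 + \left(-71\right)^{2} + 73 \left(-71\right)\right) = \left(\frac{1}{\frac{1}{-4 - 40} \cdot 140} - 28282\right) + \left(3 + 5041 - 5183\right) = \left(\frac{1}{\frac{1}{-44} \cdot 140} - 28282\right) - 139 = \left(\frac{1}{\left(- \frac{1}{44}\right) 140} - 28282\right) - 139 = \left(\frac{1}{- \frac{35}{11}} - 28282\right) - 139 = \left(- \frac{11}{35} - 28282\right) - 139 = - \frac{989881}{35} - 139 = - \frac{994746}{35}$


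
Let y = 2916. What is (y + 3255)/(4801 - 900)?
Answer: 6171/3901 ≈ 1.5819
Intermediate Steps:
(y + 3255)/(4801 - 900) = (2916 + 3255)/(4801 - 900) = 6171/3901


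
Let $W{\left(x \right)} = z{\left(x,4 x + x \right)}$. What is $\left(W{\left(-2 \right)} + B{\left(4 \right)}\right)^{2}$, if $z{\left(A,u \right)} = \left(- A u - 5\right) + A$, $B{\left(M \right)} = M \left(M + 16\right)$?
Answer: $2809$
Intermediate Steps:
$B{\left(M \right)} = M \left(16 + M\right)$
$z{\left(A,u \right)} = -5 + A - A u$ ($z{\left(A,u \right)} = \left(- A u - 5\right) + A = \left(-5 - A u\right) + A = -5 + A - A u$)
$W{\left(x \right)} = -5 + x - 5 x^{2}$ ($W{\left(x \right)} = -5 + x - x \left(4 x + x\right) = -5 + x - x 5 x = -5 + x - 5 x^{2}$)
$\left(W{\left(-2 \right)} + B{\left(4 \right)}\right)^{2} = \left(\left(-5 - 2 - 5 \left(-2\right)^{2}\right) + 4 \left(16 + 4\right)\right)^{2} = \left(\left(-5 - 2 - 20\right) + 4 \cdot 20\right)^{2} = \left(\left(-5 - 2 - 20\right) + 80\right)^{2} = \left(-27 + 80\right)^{2} = 53^{2} = 2809$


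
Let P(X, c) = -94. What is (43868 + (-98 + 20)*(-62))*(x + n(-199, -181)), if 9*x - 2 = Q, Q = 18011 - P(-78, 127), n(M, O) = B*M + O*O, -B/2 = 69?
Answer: 27279792256/9 ≈ 3.0311e+9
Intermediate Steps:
B = -138 (B = -2*69 = -138)
n(M, O) = O**2 - 138*M (n(M, O) = -138*M + O*O = -138*M + O**2 = O**2 - 138*M)
Q = 18105 (Q = 18011 - 1*(-94) = 18011 + 94 = 18105)
x = 18107/9 (x = 2/9 + (1/9)*18105 = 2/9 + 6035/3 = 18107/9 ≈ 2011.9)
(43868 + (-98 + 20)*(-62))*(x + n(-199, -181)) = (43868 + (-98 + 20)*(-62))*(18107/9 + ((-181)**2 - 138*(-199))) = (43868 - 78*(-62))*(18107/9 + (32761 + 27462)) = (43868 + 4836)*(18107/9 + 60223) = 48704*(560114/9) = 27279792256/9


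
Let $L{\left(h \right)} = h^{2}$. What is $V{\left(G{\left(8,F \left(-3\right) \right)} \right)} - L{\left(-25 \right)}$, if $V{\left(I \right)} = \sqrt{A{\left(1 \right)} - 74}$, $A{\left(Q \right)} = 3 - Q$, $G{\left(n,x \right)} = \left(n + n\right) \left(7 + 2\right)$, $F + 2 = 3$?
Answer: $-625 + 6 i \sqrt{2} \approx -625.0 + 8.4853 i$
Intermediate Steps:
$F = 1$ ($F = -2 + 3 = 1$)
$G{\left(n,x \right)} = 18 n$ ($G{\left(n,x \right)} = 2 n 9 = 18 n$)
$V{\left(I \right)} = 6 i \sqrt{2}$ ($V{\left(I \right)} = \sqrt{\left(3 - 1\right) - 74} = \sqrt{2 - 74} = \sqrt{-72} = 6 i \sqrt{2}$)
$V{\left(G{\left(8,F \left(-3\right) \right)} \right)} - L{\left(-25 \right)} = 6 i \sqrt{2} - \left(-25\right)^{2} = 6 i \sqrt{2} - 625 = -625 + 6 i \sqrt{2}$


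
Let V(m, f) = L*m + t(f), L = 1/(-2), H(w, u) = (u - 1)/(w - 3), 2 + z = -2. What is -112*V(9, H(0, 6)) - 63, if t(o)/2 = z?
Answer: 1337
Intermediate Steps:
z = -4 (z = -2 - 2 = -4)
t(o) = -8 (t(o) = 2*(-4) = -8)
H(w, u) = (-1 + u)/(-3 + w)
L = -½ (L = 1*(-½) = -½ ≈ -0.50000)
V(m, f) = -8 - m/2 (V(m, f) = -m/2 - 8 = -8 - m/2)
-112*V(9, H(0, 6)) - 63 = -112*(-8 - ½*9) - 63 = -112*(-8 - 9/2) - 63 = -112*(-25/2) - 63 = 1400 - 63 = 1337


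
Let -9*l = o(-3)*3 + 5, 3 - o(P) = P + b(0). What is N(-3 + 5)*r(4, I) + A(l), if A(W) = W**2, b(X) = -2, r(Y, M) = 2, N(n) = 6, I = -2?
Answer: 1813/81 ≈ 22.383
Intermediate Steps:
o(P) = 5 - P (o(P) = 3 - (P - 2) = 3 - (-2 + P) = 3 + (2 - P) = 5 - P)
l = -29/9 (l = -((5 - 1*(-3))*3 + 5)/9 = -((5 + 3)*3 + 5)/9 = -(8*3 + 5)/9 = -(24 + 5)/9 = -1/9*29 = -29/9 ≈ -3.2222)
N(-3 + 5)*r(4, I) + A(l) = 6*2 + (-29/9)**2 = 12 + 841/81 = 1813/81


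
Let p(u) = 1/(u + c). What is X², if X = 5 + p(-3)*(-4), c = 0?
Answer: 361/9 ≈ 40.111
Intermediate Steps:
p(u) = 1/u (p(u) = 1/(u + 0) = 1/u)
X = 19/3 (X = 5 - 4/(-3) = 5 - ⅓*(-4) = 5 + 4/3 = 19/3 ≈ 6.3333)
X² = (19/3)² = 361/9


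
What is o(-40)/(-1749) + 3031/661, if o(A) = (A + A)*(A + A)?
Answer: 1070819/1156089 ≈ 0.92624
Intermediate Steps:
o(A) = 4*A**2 (o(A) = (2*A)*(2*A) = 4*A**2)
o(-40)/(-1749) + 3031/661 = (4*(-40)**2)/(-1749) + 3031/661 = (4*1600)*(-1/1749) + 3031*(1/661) = 6400*(-1/1749) + 3031/661 = -6400/1749 + 3031/661 = 1070819/1156089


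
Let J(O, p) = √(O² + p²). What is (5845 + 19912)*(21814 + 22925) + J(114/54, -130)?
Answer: 1152342423 + √1369261/9 ≈ 1.1523e+9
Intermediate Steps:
(5845 + 19912)*(21814 + 22925) + J(114/54, -130) = (5845 + 19912)*(21814 + 22925) + √((114/54)² + (-130)²) = 25757*44739 + √((114*(1/54))² + 16900) = 1152342423 + √((19/9)² + 16900) = 1152342423 + √(361/81 + 16900) = 1152342423 + √(1369261/81) = 1152342423 + √1369261/9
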